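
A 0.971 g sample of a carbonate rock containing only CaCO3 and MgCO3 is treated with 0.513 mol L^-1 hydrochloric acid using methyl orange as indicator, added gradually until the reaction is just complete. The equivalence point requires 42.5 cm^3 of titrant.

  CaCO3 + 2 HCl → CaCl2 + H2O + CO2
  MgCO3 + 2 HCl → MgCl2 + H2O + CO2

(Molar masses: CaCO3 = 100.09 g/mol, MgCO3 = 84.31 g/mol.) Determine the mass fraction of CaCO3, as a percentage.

33.9 %

n(HCl) = 0.0425 × 0.513 = 0.0218 mol
Let x = n(CaCO3), y = n(MgCO3).
Titrant: 2x + 2y = 0.0218;  mass: 100.09x + 84.31y = 0.971
Solving, x = 3.29 × 10^-3 mol, y = 7.61 × 10^-3 mol
mass of CaCO3 = 3.29 × 10^-3 × 100.09 = 0.329 g
% CaCO3 = 0.329 / 0.971 × 100 = 33.9 %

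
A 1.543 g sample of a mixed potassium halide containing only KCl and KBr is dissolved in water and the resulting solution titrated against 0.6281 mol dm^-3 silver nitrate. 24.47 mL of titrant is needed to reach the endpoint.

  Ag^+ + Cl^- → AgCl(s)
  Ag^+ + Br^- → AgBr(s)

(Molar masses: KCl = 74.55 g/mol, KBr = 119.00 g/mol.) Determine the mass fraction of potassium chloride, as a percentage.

n(AgNO3) = 0.02447 × 0.6281 = 0.01537 mol
Let x = n(KCl), y = n(KBr).
Titrant: 1x + 1y = 0.01537;  mass: 74.55x + 119.00y = 1.543
Solving, x = 6.434 × 10^-3 mol, y = 8.936 × 10^-3 mol
mass of KCl = 6.434 × 10^-3 × 74.55 = 0.4796 g
% KCl = 0.4796 / 1.543 × 100 = 31.08 %

31.08 %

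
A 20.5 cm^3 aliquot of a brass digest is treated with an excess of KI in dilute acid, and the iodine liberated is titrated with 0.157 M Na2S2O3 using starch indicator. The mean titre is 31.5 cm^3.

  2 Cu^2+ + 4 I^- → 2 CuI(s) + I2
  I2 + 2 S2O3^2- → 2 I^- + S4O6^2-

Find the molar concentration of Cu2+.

0.241 M

n(S2O3^2-) = 0.0315 × 0.157 = 4.95 × 10^-3 mol
n(I2) = n(S2O3^2-)/2 = 2.47 × 10^-3 mol
From the 2:1 ratio, n(Cu2+) in the aliquot = 2/1 × 2.47 × 10^-3 = 4.95 × 10^-3 mol
[Cu2+] = 4.95 × 10^-3 / 0.0205 = 0.241 mol/L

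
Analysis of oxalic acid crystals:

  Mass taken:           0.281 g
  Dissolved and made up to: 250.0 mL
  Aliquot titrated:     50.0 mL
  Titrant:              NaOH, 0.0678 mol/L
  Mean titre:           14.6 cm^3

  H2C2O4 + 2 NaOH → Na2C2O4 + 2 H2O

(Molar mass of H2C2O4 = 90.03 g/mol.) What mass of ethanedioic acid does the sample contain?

n(NaOH) per titration = 0.0146 × 0.0678 = 9.90 × 10^-4 mol
From the 1:2 ratio, n(H2C2O4) in each aliquot = 1/2 × 9.90 × 10^-4 = 4.95 × 10^-4 mol
n(H2C2O4) in the whole flask = 4.95 × 10^-4 × 250.0/50.0 = 2.47 × 10^-3 mol
mass of H2C2O4 = 2.47 × 10^-3 × 90.03 = 0.223 g

0.223 g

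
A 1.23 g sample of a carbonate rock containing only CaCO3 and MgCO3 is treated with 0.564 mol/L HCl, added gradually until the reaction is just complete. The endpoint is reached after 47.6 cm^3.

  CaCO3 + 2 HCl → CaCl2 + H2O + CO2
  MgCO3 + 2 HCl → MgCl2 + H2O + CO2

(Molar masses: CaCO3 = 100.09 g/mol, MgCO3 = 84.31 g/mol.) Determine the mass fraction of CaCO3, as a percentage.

50.7 %

n(HCl) = 0.0476 × 0.564 = 0.0268 mol
Let x = n(CaCO3), y = n(MgCO3).
Titrant: 2x + 2y = 0.0268;  mass: 100.09x + 84.31y = 1.23
Solving, x = 6.23 × 10^-3 mol, y = 7.19 × 10^-3 mol
mass of CaCO3 = 6.23 × 10^-3 × 100.09 = 0.623 g
% CaCO3 = 0.623 / 1.23 × 100 = 50.7 %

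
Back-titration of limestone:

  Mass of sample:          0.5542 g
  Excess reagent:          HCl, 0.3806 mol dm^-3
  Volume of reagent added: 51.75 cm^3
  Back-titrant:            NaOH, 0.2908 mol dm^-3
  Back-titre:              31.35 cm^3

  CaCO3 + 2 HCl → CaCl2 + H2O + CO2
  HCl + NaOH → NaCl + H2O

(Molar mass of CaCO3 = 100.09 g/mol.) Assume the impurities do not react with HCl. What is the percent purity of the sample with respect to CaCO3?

95.53 %

n(HCl) added = 0.05175 × 0.3806 = 0.01970 mol
n(NaOH) used in back-titration = 0.03135 × 0.2908 = 9.117 × 10^-3 mol
n(HCl) left over = 9.117 × 10^-3 mol (1:1 ratio)
n(HCl) consumed by analyte = 0.01970 − 9.117 × 10^-3 = 0.01058 mol
From the 1:2 ratio, n(CaCO3) = 1/2 × 0.01058 = 5.290 × 10^-3 mol
mass of CaCO3 = 5.290 × 10^-3 × 100.09 = 0.5294 g
% CaCO3 = 0.5294 / 0.5542 × 100 = 95.53 %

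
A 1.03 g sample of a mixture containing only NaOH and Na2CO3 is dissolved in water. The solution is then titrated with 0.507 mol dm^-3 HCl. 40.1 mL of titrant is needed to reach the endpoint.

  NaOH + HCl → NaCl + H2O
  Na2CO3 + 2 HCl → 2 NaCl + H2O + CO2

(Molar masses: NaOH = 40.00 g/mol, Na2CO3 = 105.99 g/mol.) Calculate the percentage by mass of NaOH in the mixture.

n(HCl) = 0.0401 × 0.507 = 0.0203 mol
Let x = n(NaOH), y = n(Na2CO3).
Titrant: 1x + 2y = 0.0203;  mass: 40.00x + 105.99y = 1.03
Solving, x = 3.65 × 10^-3 mol, y = 8.34 × 10^-3 mol
mass of NaOH = 3.65 × 10^-3 × 40.00 = 0.146 g
% NaOH = 0.146 / 1.03 × 100 = 14.2 %

14.2 %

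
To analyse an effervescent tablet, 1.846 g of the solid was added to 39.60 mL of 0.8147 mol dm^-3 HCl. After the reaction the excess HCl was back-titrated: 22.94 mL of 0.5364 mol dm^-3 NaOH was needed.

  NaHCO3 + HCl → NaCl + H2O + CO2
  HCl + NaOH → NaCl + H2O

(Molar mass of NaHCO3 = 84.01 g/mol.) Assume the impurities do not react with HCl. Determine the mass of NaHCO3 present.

n(HCl) added = 0.03960 × 0.8147 = 0.03226 mol
n(NaOH) used in back-titration = 0.02294 × 0.5364 = 0.01231 mol
n(HCl) left over = 0.01231 mol (1:1 ratio)
n(HCl) consumed by analyte = 0.03226 − 0.01231 = 0.01996 mol
n(NaHCO3) = 0.01996 mol (1:1 ratio)
mass of NaHCO3 = 0.01996 × 84.01 = 1.677 g

1.677 g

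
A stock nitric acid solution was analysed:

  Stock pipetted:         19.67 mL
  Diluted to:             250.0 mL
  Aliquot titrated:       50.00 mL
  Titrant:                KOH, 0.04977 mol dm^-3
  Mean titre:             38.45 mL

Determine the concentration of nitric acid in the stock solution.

0.4864 mol/L

HNO3 + KOH → KNO3 + H2O
n(KOH) = 0.03845 × 0.04977 = 1.914 × 10^-3 mol
n(HNO3) in the aliquot = 1.914 × 10^-3 mol (1:1 ratio)
[HNO3]_dilute = 1.914 × 10^-3 / 0.05000 = 0.03827 mol/L
Dilution factor = 250.0 / 19.67 = 12.71
[HNO3]_stock = 0.03827 × 12.71 = 0.4864 mol/L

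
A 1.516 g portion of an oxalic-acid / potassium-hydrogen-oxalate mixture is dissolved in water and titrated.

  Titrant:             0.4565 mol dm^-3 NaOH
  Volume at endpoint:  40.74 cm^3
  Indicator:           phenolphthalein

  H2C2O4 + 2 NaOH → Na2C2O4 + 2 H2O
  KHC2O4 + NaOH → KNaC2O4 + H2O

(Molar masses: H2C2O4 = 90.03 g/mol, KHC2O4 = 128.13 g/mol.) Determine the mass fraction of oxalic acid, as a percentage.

n(NaOH) = 0.04074 × 0.4565 = 0.01860 mol
Let x = n(H2C2O4), y = n(KHC2O4).
Titrant: 2x + 1y = 0.01860;  mass: 90.03x + 128.13y = 1.516
Solving, x = 5.215 × 10^-3 mol, y = 8.167 × 10^-3 mol
mass of H2C2O4 = 5.215 × 10^-3 × 90.03 = 0.4695 g
% H2C2O4 = 0.4695 / 1.516 × 100 = 30.97 %

30.97 %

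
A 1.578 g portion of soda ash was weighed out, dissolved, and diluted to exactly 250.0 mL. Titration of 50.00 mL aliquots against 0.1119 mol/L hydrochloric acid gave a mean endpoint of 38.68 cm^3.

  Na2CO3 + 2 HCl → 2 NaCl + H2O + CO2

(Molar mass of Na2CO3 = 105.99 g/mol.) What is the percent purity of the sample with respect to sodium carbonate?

n(HCl) per titration = 0.03868 × 0.1119 = 4.328 × 10^-3 mol
From the 1:2 ratio, n(Na2CO3) in each aliquot = 1/2 × 4.328 × 10^-3 = 2.164 × 10^-3 mol
n(Na2CO3) in the whole flask = 2.164 × 10^-3 × 250.0/50.00 = 0.01082 mol
mass of Na2CO3 = 0.01082 × 105.99 = 1.147 g
% Na2CO3 = 1.147 / 1.578 × 100 = 72.68 %

72.68 %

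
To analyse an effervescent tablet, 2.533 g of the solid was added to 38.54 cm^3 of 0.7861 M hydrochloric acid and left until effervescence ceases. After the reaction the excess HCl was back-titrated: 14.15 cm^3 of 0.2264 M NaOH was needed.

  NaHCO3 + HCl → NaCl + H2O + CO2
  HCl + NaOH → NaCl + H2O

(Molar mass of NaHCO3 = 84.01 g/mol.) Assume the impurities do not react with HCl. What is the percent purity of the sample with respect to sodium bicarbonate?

n(HCl) added = 0.03854 × 0.7861 = 0.03030 mol
n(NaOH) used in back-titration = 0.01415 × 0.2264 = 3.204 × 10^-3 mol
n(HCl) left over = 3.204 × 10^-3 mol (1:1 ratio)
n(HCl) consumed by analyte = 0.03030 − 3.204 × 10^-3 = 0.02709 mol
n(NaHCO3) = 0.02709 mol (1:1 ratio)
mass of NaHCO3 = 0.02709 × 84.01 = 2.276 g
% NaHCO3 = 2.276 / 2.533 × 100 = 89.86 %

89.86 %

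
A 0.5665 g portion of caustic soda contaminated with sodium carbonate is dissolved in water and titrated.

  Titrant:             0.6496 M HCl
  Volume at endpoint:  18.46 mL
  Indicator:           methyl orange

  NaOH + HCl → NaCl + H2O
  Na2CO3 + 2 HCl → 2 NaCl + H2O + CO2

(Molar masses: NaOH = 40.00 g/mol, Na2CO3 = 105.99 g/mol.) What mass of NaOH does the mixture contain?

n(HCl) = 0.01846 × 0.6496 = 0.01199 mol
Let x = n(NaOH), y = n(Na2CO3).
Titrant: 1x + 2y = 0.01199;  mass: 40.00x + 105.99y = 0.5665
Solving, x = 5.309 × 10^-3 mol, y = 3.341 × 10^-3 mol
mass of NaOH = 5.309 × 10^-3 × 40.00 = 0.2124 g

0.2124 g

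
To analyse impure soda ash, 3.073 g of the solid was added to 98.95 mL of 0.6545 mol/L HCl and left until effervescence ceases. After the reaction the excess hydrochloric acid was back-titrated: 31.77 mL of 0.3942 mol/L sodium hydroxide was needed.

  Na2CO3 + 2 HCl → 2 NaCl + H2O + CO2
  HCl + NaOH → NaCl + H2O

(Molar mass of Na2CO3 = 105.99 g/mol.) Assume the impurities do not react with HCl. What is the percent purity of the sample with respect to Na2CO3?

90.09 %

n(HCl) added = 0.09895 × 0.6545 = 0.06476 mol
n(NaOH) used in back-titration = 0.03177 × 0.3942 = 0.01252 mol
n(HCl) left over = 0.01252 mol (1:1 ratio)
n(HCl) consumed by analyte = 0.06476 − 0.01252 = 0.05224 mol
From the 1:2 ratio, n(Na2CO3) = 1/2 × 0.05224 = 0.02612 mol
mass of Na2CO3 = 0.02612 × 105.99 = 2.768 g
% Na2CO3 = 2.768 / 3.073 × 100 = 90.09 %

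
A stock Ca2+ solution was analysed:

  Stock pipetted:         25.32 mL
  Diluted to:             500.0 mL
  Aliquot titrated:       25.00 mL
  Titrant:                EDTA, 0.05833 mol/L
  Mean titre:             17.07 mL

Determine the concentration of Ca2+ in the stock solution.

Ca^2+ + EDTA^4- → [Ca(EDTA)]^2-
n(EDTA) = 0.01707 × 0.05833 = 9.957 × 10^-4 mol
n(Ca2+) in the aliquot = 9.957 × 10^-4 mol (1:1 ratio)
[Ca2+]_dilute = 9.957 × 10^-4 / 0.02500 = 0.03983 mol/L
Dilution factor = 500.0 / 25.32 = 19.75
[Ca2+]_stock = 0.03983 × 19.75 = 0.7865 mol/L

0.7865 mol/L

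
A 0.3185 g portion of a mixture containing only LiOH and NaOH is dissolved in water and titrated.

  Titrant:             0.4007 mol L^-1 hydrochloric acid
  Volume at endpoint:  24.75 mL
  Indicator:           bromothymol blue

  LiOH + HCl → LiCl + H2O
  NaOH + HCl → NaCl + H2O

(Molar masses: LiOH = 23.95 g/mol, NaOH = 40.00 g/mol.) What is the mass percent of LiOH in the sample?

n(HCl) = 0.02475 × 0.4007 = 9.917 × 10^-3 mol
Let x = n(LiOH), y = n(NaOH).
Titrant: 1x + 1y = 9.917 × 10^-3;  mass: 23.95x + 40.00y = 0.3185
Solving, x = 4.872 × 10^-3 mol, y = 5.045 × 10^-3 mol
mass of LiOH = 4.872 × 10^-3 × 23.95 = 0.1167 g
% LiOH = 0.1167 / 0.3185 × 100 = 36.63 %

36.63 %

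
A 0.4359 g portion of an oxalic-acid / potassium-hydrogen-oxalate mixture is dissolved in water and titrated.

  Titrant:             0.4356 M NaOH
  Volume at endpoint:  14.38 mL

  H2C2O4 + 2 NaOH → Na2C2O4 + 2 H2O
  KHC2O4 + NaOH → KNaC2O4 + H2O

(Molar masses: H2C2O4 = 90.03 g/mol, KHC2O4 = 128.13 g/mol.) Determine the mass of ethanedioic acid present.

n(NaOH) = 0.01438 × 0.4356 = 6.264 × 10^-3 mol
Let x = n(H2C2O4), y = n(KHC2O4).
Titrant: 2x + 1y = 6.264 × 10^-3;  mass: 90.03x + 128.13y = 0.4359
Solving, x = 2.206 × 10^-3 mol, y = 1.852 × 10^-3 mol
mass of H2C2O4 = 2.206 × 10^-3 × 90.03 = 0.1986 g

0.1986 g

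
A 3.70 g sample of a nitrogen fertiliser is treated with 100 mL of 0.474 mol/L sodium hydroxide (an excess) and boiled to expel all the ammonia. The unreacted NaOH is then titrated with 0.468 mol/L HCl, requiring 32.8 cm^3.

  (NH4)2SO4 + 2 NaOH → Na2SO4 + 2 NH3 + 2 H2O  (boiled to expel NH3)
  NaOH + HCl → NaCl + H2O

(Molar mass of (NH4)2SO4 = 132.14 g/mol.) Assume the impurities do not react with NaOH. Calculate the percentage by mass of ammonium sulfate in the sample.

57.2 %

n(NaOH) added = 0.100 × 0.474 = 0.0474 mol
n(HCl) used in back-titration = 0.0328 × 0.468 = 0.0154 mol
n(NaOH) left over = 0.0154 mol (1:1 ratio)
n(NaOH) consumed by analyte = 0.0474 − 0.0154 = 0.0320 mol
From the 1:2 ratio, n((NH4)2SO4) = 1/2 × 0.0320 = 0.0160 mol
mass of (NH4)2SO4 = 0.0160 × 132.14 = 2.12 g
% (NH4)2SO4 = 2.12 / 3.70 × 100 = 57.2 %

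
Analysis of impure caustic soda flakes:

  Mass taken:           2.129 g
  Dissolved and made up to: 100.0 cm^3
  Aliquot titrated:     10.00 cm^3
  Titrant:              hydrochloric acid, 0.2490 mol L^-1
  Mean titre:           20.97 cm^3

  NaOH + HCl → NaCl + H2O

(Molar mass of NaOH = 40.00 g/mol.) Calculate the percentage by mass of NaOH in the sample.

98.10 %

n(HCl) per titration = 0.02097 × 0.2490 = 5.222 × 10^-3 mol
n(NaOH) in each aliquot = 5.222 × 10^-3 mol (1:1 ratio)
n(NaOH) in the whole flask = 5.222 × 10^-3 × 100.0/10.00 = 0.05222 mol
mass of NaOH = 0.05222 × 40.00 = 2.089 g
% NaOH = 2.089 / 2.129 × 100 = 98.10 %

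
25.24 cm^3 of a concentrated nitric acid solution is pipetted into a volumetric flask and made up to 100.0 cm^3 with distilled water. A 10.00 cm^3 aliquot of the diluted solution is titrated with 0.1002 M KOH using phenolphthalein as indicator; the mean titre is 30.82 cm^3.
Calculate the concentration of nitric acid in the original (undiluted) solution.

1.224 M

HNO3 + KOH → KNO3 + H2O
n(KOH) = 0.03082 × 0.1002 = 3.088 × 10^-3 mol
n(HNO3) in the aliquot = 3.088 × 10^-3 mol (1:1 ratio)
[HNO3]_dilute = 3.088 × 10^-3 / 0.01000 = 0.3088 mol/L
Dilution factor = 100.0 / 25.24 = 3.962
[HNO3]_stock = 0.3088 × 3.962 = 1.224 mol/L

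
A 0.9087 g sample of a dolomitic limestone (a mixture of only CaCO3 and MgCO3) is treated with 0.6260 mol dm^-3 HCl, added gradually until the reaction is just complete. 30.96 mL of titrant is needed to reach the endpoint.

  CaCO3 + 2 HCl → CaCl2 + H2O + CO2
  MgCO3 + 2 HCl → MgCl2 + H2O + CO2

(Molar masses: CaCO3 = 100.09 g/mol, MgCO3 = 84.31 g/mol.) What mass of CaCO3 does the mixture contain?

0.5816 g

n(HCl) = 0.03096 × 0.6260 = 0.01938 mol
Let x = n(CaCO3), y = n(MgCO3).
Titrant: 2x + 2y = 0.01938;  mass: 100.09x + 84.31y = 0.9087
Solving, x = 5.811 × 10^-3 mol, y = 3.880 × 10^-3 mol
mass of CaCO3 = 5.811 × 10^-3 × 100.09 = 0.5816 g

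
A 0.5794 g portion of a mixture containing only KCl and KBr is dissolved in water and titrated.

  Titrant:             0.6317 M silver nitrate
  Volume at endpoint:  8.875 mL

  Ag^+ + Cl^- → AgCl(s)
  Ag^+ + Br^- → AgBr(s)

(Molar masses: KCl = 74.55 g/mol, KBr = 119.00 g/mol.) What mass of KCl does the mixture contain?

n(AgNO3) = 0.008875 × 0.6317 = 5.606 × 10^-3 mol
Let x = n(KCl), y = n(KBr).
Titrant: 1x + 1y = 5.606 × 10^-3;  mass: 74.55x + 119.00y = 0.5794
Solving, x = 1.974 × 10^-3 mol, y = 3.632 × 10^-3 mol
mass of KCl = 1.974 × 10^-3 × 74.55 = 0.1472 g

0.1472 g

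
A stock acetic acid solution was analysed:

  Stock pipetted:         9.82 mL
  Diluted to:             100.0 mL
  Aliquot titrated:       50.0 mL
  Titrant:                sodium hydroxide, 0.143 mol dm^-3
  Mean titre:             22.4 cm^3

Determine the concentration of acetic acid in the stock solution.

CH3COOH + NaOH → CH3COONa + H2O
n(NaOH) = 0.0224 × 0.143 = 3.20 × 10^-3 mol
n(CH3COOH) in the aliquot = 3.20 × 10^-3 mol (1:1 ratio)
[CH3COOH]_dilute = 3.20 × 10^-3 / 0.0500 = 0.0641 mol/L
Dilution factor = 100.0 / 9.82 = 10.18
[CH3COOH]_stock = 0.0641 × 10.18 = 0.652 mol/L

0.652 mol/L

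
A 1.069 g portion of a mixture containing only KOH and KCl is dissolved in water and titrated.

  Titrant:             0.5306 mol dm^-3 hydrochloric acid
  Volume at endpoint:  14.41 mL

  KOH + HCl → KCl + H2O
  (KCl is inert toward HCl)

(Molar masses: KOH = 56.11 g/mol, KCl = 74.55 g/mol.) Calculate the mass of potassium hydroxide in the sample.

0.4290 g

n(HCl) = 0.01441 × 0.5306 = 7.646 × 10^-3 mol
Let x = n(KOH), y = n(KCl).
Titrant: 1x = 7.646 × 10^-3;  mass: 56.11x + 74.55y = 1.069
Solving, x = 7.646 × 10^-3 mol, y = 8.585 × 10^-3 mol
mass of KOH = 7.646 × 10^-3 × 56.11 = 0.4290 g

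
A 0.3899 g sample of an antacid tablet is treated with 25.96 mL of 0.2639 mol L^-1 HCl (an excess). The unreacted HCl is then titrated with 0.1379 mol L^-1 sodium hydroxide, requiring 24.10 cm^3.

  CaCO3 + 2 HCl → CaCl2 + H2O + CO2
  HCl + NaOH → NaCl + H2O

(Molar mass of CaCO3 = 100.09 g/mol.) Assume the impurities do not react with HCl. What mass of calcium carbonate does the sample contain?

n(HCl) added = 0.02596 × 0.2639 = 6.851 × 10^-3 mol
n(NaOH) used in back-titration = 0.02410 × 0.1379 = 3.323 × 10^-3 mol
n(HCl) left over = 3.323 × 10^-3 mol (1:1 ratio)
n(HCl) consumed by analyte = 6.851 × 10^-3 − 3.323 × 10^-3 = 3.527 × 10^-3 mol
From the 1:2 ratio, n(CaCO3) = 1/2 × 3.527 × 10^-3 = 1.764 × 10^-3 mol
mass of CaCO3 = 1.764 × 10^-3 × 100.09 = 0.1765 g

0.1765 g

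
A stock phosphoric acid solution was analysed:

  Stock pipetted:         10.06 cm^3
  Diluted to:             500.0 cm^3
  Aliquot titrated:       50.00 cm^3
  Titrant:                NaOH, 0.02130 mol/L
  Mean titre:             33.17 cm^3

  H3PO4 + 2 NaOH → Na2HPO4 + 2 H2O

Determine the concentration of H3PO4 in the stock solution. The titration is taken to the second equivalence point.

0.3512 mol/L

n(NaOH) = 0.03317 × 0.02130 = 7.065 × 10^-4 mol
From the 1:2 ratio, n(H3PO4) in the aliquot = 1/2 × 7.065 × 10^-4 = 3.533 × 10^-4 mol
[H3PO4]_dilute = 3.533 × 10^-4 / 0.05000 = 0.007065 mol/L
Dilution factor = 500.0 / 10.06 = 49.70
[H3PO4]_stock = 0.007065 × 49.70 = 0.3512 mol/L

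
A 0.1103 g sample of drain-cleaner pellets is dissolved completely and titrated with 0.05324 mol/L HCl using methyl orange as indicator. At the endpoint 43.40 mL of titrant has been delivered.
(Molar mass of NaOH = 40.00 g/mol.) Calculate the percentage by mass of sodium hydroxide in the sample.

83.79 %

NaOH + HCl → NaCl + H2O
n(HCl) = 0.04340 L × 0.05324 mol/L = 2.311 × 10^-3 mol
n(NaOH) = 2.311 × 10^-3 mol (1:1 ratio)
mass of NaOH = 2.311 × 10^-3 × 40.00 g/mol = 0.09242 g
% NaOH = 0.09242 / 0.1103 × 100 = 83.79 %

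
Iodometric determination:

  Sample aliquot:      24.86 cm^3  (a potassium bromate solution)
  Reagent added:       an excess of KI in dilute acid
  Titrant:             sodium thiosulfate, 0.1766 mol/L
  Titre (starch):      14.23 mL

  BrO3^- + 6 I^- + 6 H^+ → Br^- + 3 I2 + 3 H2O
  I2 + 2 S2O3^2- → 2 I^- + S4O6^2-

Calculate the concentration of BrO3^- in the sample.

0.01685 mol/L

n(S2O3^2-) = 0.01423 × 0.1766 = 2.513 × 10^-3 mol
n(I2) = n(S2O3^2-)/2 = 1.257 × 10^-3 mol
From the 1:3 ratio, n(BrO3^-) in the aliquot = 1/3 × 1.257 × 10^-3 = 4.188 × 10^-4 mol
[BrO3^-] = 4.188 × 10^-4 / 0.02486 = 0.01685 mol/L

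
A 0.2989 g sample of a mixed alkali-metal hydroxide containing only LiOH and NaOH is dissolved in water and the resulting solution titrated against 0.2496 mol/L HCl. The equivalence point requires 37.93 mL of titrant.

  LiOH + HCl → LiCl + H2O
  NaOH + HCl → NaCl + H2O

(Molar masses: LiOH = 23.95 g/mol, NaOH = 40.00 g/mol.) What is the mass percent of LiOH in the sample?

39.84 %

n(HCl) = 0.03793 × 0.2496 = 9.467 × 10^-3 mol
Let x = n(LiOH), y = n(NaOH).
Titrant: 1x + 1y = 9.467 × 10^-3;  mass: 23.95x + 40.00y = 0.2989
Solving, x = 4.972 × 10^-3 mol, y = 4.496 × 10^-3 mol
mass of LiOH = 4.972 × 10^-3 × 23.95 = 0.1191 g
% LiOH = 0.1191 / 0.2989 × 100 = 39.84 %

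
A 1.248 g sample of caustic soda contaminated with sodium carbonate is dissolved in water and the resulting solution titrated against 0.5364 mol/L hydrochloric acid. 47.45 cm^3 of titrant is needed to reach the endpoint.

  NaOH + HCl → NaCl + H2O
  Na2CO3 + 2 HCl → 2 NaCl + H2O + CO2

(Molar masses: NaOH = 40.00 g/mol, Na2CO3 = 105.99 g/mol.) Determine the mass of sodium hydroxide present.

n(HCl) = 0.04745 × 0.5364 = 0.02545 mol
Let x = n(NaOH), y = n(Na2CO3).
Titrant: 1x + 2y = 0.02545;  mass: 40.00x + 105.99y = 1.248
Solving, x = 7.760 × 10^-3 mol, y = 8.846 × 10^-3 mol
mass of NaOH = 7.760 × 10^-3 × 40.00 = 0.3104 g

0.3104 g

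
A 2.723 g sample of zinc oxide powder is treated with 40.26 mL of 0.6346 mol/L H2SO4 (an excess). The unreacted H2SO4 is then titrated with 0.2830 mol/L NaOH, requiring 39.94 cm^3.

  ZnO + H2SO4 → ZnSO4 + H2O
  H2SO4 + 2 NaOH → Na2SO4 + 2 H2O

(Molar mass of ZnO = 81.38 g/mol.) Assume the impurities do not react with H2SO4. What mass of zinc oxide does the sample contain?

1.619 g

n(H2SO4) added = 0.04026 × 0.6346 = 0.02555 mol
n(NaOH) used in back-titration = 0.03994 × 0.2830 = 0.01130 mol
From the 1:2 ratio, n(H2SO4) left over = 1/2 × 0.01130 = 5.652 × 10^-3 mol
n(H2SO4) consumed by analyte = 0.02555 − 5.652 × 10^-3 = 0.01990 mol
n(ZnO) = 0.01990 mol (1:1 ratio)
mass of ZnO = 0.01990 × 81.38 = 1.619 g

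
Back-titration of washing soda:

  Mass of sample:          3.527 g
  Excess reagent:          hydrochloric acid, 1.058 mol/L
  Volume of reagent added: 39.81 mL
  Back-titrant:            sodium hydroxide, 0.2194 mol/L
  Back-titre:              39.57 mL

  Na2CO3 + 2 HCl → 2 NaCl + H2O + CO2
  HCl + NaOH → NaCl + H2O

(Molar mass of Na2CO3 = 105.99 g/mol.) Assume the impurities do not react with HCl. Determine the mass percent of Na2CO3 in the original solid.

50.24 %

n(HCl) added = 0.03981 × 1.058 = 0.04212 mol
n(NaOH) used in back-titration = 0.03957 × 0.2194 = 8.682 × 10^-3 mol
n(HCl) left over = 8.682 × 10^-3 mol (1:1 ratio)
n(HCl) consumed by analyte = 0.04212 − 8.682 × 10^-3 = 0.03344 mol
From the 1:2 ratio, n(Na2CO3) = 1/2 × 0.03344 = 0.01672 mol
mass of Na2CO3 = 0.01672 × 105.99 = 1.772 g
% Na2CO3 = 1.772 / 3.527 × 100 = 50.24 %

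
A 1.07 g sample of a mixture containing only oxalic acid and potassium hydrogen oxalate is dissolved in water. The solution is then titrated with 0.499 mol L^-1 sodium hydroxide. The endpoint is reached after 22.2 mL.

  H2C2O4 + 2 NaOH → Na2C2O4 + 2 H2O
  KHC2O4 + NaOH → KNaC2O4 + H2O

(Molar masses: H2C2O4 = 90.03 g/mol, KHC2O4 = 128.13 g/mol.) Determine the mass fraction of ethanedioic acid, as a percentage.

n(NaOH) = 0.0222 × 0.499 = 0.0111 mol
Let x = n(H2C2O4), y = n(KHC2O4).
Titrant: 2x + 1y = 0.0111;  mass: 90.03x + 128.13y = 1.07
Solving, x = 2.10 × 10^-3 mol, y = 6.87 × 10^-3 mol
mass of H2C2O4 = 2.10 × 10^-3 × 90.03 = 0.189 g
% H2C2O4 = 0.189 / 1.07 × 100 = 17.7 %

17.7 %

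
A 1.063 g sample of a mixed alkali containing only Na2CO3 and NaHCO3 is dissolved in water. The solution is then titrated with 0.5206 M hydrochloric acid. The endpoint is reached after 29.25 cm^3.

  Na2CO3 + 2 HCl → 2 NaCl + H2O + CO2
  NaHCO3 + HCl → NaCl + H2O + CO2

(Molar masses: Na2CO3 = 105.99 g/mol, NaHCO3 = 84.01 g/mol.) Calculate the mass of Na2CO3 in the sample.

n(HCl) = 0.02925 × 0.5206 = 0.01523 mol
Let x = n(Na2CO3), y = n(NaHCO3).
Titrant: 2x + 1y = 0.01523;  mass: 105.99x + 84.01y = 1.063
Solving, x = 3.486 × 10^-3 mol, y = 8.255 × 10^-3 mol
mass of Na2CO3 = 3.486 × 10^-3 × 105.99 = 0.3695 g

0.3695 g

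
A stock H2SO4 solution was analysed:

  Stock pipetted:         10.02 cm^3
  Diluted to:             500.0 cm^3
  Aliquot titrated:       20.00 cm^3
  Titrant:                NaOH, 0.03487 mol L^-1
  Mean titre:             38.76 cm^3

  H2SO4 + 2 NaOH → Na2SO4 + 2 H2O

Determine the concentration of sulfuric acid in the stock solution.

1.686 mol/L

n(NaOH) = 0.03876 × 0.03487 = 1.352 × 10^-3 mol
From the 1:2 ratio, n(H2SO4) in the aliquot = 1/2 × 1.352 × 10^-3 = 6.758 × 10^-4 mol
[H2SO4]_dilute = 6.758 × 10^-4 / 0.02000 = 0.03379 mol/L
Dilution factor = 500.0 / 10.02 = 49.90
[H2SO4]_stock = 0.03379 × 49.90 = 1.686 mol/L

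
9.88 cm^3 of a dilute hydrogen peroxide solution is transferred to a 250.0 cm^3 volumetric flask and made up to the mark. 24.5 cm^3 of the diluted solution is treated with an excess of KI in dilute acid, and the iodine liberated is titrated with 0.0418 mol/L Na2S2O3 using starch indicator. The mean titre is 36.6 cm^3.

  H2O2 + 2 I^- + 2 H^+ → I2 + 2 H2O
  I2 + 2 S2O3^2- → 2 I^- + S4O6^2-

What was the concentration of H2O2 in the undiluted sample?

0.790 mol/L

n(S2O3^2-) = 0.0366 × 0.0418 = 1.53 × 10^-3 mol
n(I2) = n(S2O3^2-)/2 = 7.65 × 10^-4 mol
n(H2O2) in the aliquot = 7.65 × 10^-4 mol (1:1 ratio)
[H2O2]_dilute = 7.65 × 10^-4 / 0.0245 = 0.0312 mol/L
[H2O2]_original = 0.0312 × 250.0/9.88 = 0.790 mol/L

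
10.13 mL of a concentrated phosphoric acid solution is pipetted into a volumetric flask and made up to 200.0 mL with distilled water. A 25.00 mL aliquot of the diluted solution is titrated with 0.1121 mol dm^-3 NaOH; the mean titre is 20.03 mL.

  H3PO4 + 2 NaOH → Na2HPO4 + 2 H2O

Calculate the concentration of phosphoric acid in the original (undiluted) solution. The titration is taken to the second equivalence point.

0.8866 mol/L

n(NaOH) = 0.02003 × 0.1121 = 2.245 × 10^-3 mol
From the 1:2 ratio, n(H3PO4) in the aliquot = 1/2 × 2.245 × 10^-3 = 1.123 × 10^-3 mol
[H3PO4]_dilute = 1.123 × 10^-3 / 0.02500 = 0.04491 mol/L
Dilution factor = 200.0 / 10.13 = 19.74
[H3PO4]_stock = 0.04491 × 19.74 = 0.8866 mol/L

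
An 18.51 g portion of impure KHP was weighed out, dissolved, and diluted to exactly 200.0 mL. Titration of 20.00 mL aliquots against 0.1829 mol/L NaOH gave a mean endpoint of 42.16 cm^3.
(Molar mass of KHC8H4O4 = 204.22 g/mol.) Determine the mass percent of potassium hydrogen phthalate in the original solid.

KHC8H4O4 + NaOH → KNaC8H4O4 + H2O
n(NaOH) per titration = 0.04216 × 0.1829 = 7.711 × 10^-3 mol
n(KHC8H4O4) in each aliquot = 7.711 × 10^-3 mol (1:1 ratio)
n(KHC8H4O4) in the whole flask = 7.711 × 10^-3 × 200.0/20.00 = 0.07711 mol
mass of KHC8H4O4 = 0.07711 × 204.22 = 15.75 g
% KHC8H4O4 = 15.75 / 18.51 × 100 = 85.08 %

85.08 %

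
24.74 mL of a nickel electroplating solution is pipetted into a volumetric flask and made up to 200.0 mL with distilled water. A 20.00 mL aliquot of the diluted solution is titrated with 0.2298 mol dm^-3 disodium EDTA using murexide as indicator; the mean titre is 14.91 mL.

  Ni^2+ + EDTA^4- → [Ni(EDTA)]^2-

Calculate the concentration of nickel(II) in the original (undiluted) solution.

1.385 mol/L

n(EDTA) = 0.01491 × 0.2298 = 3.426 × 10^-3 mol
n(Ni2+) in the aliquot = 3.426 × 10^-3 mol (1:1 ratio)
[Ni2+]_dilute = 3.426 × 10^-3 / 0.02000 = 0.1713 mol/L
Dilution factor = 200.0 / 24.74 = 8.084
[Ni2+]_stock = 0.1713 × 8.084 = 1.385 mol/L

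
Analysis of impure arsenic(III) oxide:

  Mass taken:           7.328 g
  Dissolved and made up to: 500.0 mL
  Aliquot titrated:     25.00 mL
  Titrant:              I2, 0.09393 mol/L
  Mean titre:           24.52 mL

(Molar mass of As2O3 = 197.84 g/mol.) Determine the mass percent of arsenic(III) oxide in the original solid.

As2O3 + 2 I2 + 2 H2O → As2O5 + 4 HI
n(I2) per titration = 0.02452 × 0.09393 = 2.303 × 10^-3 mol
From the 1:2 ratio, n(As2O3) in each aliquot = 1/2 × 2.303 × 10^-3 = 1.152 × 10^-3 mol
n(As2O3) in the whole flask = 1.152 × 10^-3 × 500.0/25.00 = 0.02303 mol
mass of As2O3 = 0.02303 × 197.84 = 4.557 g
% As2O3 = 4.557 / 7.328 × 100 = 62.18 %

62.18 %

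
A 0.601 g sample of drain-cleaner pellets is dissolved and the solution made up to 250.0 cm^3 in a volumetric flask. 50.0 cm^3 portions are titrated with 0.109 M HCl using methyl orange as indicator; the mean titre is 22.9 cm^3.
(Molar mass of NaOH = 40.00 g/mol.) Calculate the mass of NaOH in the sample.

0.499 g

NaOH + HCl → NaCl + H2O
n(HCl) per titration = 0.0229 × 0.109 = 2.50 × 10^-3 mol
n(NaOH) in each aliquot = 2.50 × 10^-3 mol (1:1 ratio)
n(NaOH) in the whole flask = 2.50 × 10^-3 × 250.0/50.0 = 0.0125 mol
mass of NaOH = 0.0125 × 40.00 = 0.499 g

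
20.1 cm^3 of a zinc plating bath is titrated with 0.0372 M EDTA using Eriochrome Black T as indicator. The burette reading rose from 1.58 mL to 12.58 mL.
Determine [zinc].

0.0204 M

Zn^2+ + EDTA^4- → [Zn(EDTA)]^2-
n(EDTA) = 0.0110 L × 0.0372 mol/L = 4.09 × 10^-4 mol
n(Zn2+) = 4.09 × 10^-4 mol (1:1 mole ratio)
[Zn2+] = 4.09 × 10^-4 mol / 0.0201 L = 0.0204 mol/L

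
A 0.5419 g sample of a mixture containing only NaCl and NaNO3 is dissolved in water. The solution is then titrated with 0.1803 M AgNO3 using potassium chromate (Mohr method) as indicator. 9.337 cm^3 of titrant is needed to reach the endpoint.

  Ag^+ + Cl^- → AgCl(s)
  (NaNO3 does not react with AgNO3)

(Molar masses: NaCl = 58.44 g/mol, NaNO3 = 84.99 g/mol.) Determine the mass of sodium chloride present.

0.09838 g

n(AgNO3) = 0.009337 × 0.1803 = 1.683 × 10^-3 mol
Let x = n(NaCl), y = n(NaNO3).
Titrant: 1x = 1.683 × 10^-3;  mass: 58.44x + 84.99y = 0.5419
Solving, x = 1.683 × 10^-3 mol, y = 5.218 × 10^-3 mol
mass of NaCl = 1.683 × 10^-3 × 58.44 = 0.09838 g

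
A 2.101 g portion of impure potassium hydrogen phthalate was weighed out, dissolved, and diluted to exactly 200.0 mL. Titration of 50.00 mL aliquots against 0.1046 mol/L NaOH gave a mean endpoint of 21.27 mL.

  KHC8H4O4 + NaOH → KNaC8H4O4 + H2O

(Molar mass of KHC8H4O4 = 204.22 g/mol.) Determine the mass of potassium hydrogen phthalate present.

1.817 g

n(NaOH) per titration = 0.02127 × 0.1046 = 2.225 × 10^-3 mol
n(KHC8H4O4) in each aliquot = 2.225 × 10^-3 mol (1:1 ratio)
n(KHC8H4O4) in the whole flask = 2.225 × 10^-3 × 200.0/50.00 = 8.899 × 10^-3 mol
mass of KHC8H4O4 = 8.899 × 10^-3 × 204.22 = 1.817 g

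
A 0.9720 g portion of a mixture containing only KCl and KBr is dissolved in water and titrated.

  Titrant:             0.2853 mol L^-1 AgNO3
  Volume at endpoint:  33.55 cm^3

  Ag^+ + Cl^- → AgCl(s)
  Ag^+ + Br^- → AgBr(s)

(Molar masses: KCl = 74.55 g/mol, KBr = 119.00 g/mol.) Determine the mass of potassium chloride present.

n(AgNO3) = 0.03355 × 0.2853 = 9.572 × 10^-3 mol
Let x = n(KCl), y = n(KBr).
Titrant: 1x + 1y = 9.572 × 10^-3;  mass: 74.55x + 119.00y = 0.9720
Solving, x = 3.758 × 10^-3 mol, y = 5.814 × 10^-3 mol
mass of KCl = 3.758 × 10^-3 × 74.55 = 0.2802 g

0.2802 g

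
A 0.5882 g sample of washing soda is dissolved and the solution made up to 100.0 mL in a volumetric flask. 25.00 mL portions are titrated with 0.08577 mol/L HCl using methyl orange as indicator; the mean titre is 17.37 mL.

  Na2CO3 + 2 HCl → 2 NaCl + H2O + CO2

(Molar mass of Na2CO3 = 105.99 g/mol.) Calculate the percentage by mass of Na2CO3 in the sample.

53.69 %

n(HCl) per titration = 0.01737 × 0.08577 = 1.490 × 10^-3 mol
From the 1:2 ratio, n(Na2CO3) in each aliquot = 1/2 × 1.490 × 10^-3 = 7.449 × 10^-4 mol
n(Na2CO3) in the whole flask = 7.449 × 10^-4 × 100.0/25.00 = 2.980 × 10^-3 mol
mass of Na2CO3 = 2.980 × 10^-3 × 105.99 = 0.3158 g
% Na2CO3 = 0.3158 / 0.5882 × 100 = 53.69 %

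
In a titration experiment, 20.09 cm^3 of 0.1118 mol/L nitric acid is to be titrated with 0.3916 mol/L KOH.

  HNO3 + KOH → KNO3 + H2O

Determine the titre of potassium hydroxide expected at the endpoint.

n(HNO3) = 0.02009 L × 0.1118 mol/L = 2.246 × 10^-3 mol
n(KOH) = 2.246 × 10^-3 mol (1:1 stoichiometry)
V(KOH) = 2.246 × 10^-3 mol / 0.3916 mol/L = 0.005736 L = 5.736 mL

5.736 mL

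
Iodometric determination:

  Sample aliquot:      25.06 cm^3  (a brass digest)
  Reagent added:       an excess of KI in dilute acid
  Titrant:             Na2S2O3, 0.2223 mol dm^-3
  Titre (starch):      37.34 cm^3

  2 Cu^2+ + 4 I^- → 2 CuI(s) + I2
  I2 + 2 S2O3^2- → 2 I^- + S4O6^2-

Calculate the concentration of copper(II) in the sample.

n(S2O3^2-) = 0.03734 × 0.2223 = 8.301 × 10^-3 mol
n(I2) = n(S2O3^2-)/2 = 4.150 × 10^-3 mol
From the 2:1 ratio, n(Cu2+) in the aliquot = 2/1 × 4.150 × 10^-3 = 8.301 × 10^-3 mol
[Cu2+] = 8.301 × 10^-3 / 0.02506 = 0.3312 mol/L

0.3312 mol/L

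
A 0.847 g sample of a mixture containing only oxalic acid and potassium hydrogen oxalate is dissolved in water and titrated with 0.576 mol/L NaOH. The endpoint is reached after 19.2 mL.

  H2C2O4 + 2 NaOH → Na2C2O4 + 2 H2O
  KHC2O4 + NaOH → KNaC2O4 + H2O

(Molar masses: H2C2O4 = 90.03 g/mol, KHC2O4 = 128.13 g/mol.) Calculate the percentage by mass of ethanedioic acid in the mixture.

n(NaOH) = 0.0192 × 0.576 = 0.0111 mol
Let x = n(H2C2O4), y = n(KHC2O4).
Titrant: 2x + 1y = 0.0111;  mass: 90.03x + 128.13y = 0.847
Solving, x = 3.43 × 10^-3 mol, y = 4.20 × 10^-3 mol
mass of H2C2O4 = 3.43 × 10^-3 × 90.03 = 0.309 g
% H2C2O4 = 0.309 / 0.847 × 100 = 36.4 %

36.4 %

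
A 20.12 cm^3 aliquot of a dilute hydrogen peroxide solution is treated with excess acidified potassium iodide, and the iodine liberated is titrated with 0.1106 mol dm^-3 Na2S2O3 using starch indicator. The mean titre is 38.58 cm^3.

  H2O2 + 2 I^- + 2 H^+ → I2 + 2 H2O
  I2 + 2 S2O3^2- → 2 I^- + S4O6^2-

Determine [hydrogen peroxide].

n(S2O3^2-) = 0.03858 × 0.1106 = 4.267 × 10^-3 mol
n(I2) = n(S2O3^2-)/2 = 2.133 × 10^-3 mol
n(H2O2) in the aliquot = 2.133 × 10^-3 mol (1:1 ratio)
[H2O2] = 2.133 × 10^-3 / 0.02012 = 0.1060 mol/L

0.1060 mol/L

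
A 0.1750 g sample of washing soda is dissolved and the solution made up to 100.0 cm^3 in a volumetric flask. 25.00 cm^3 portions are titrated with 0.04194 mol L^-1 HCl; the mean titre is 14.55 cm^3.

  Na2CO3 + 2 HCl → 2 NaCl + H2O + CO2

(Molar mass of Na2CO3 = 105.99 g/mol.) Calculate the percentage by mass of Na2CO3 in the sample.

73.92 %

n(HCl) per titration = 0.01455 × 0.04194 = 6.102 × 10^-4 mol
From the 1:2 ratio, n(Na2CO3) in each aliquot = 1/2 × 6.102 × 10^-4 = 3.051 × 10^-4 mol
n(Na2CO3) in the whole flask = 3.051 × 10^-4 × 100.0/25.00 = 1.220 × 10^-3 mol
mass of Na2CO3 = 1.220 × 10^-3 × 105.99 = 0.1294 g
% Na2CO3 = 0.1294 / 0.1750 × 100 = 73.92 %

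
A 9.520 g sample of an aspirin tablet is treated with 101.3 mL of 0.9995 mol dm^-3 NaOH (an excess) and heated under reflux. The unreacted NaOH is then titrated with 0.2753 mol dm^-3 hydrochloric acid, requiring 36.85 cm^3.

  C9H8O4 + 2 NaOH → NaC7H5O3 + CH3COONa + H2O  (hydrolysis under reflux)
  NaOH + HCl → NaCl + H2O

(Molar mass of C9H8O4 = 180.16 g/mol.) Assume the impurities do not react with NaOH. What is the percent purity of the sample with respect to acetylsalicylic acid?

n(NaOH) added = 0.1013 × 0.9995 = 0.1012 mol
n(HCl) used in back-titration = 0.03685 × 0.2753 = 0.01014 mol
n(NaOH) left over = 0.01014 mol (1:1 ratio)
n(NaOH) consumed by analyte = 0.1012 − 0.01014 = 0.09110 mol
From the 1:2 ratio, n(C9H8O4) = 1/2 × 0.09110 = 0.04555 mol
mass of C9H8O4 = 0.04555 × 180.16 = 8.207 g
% C9H8O4 = 8.207 / 9.520 × 100 = 86.20 %

86.20 %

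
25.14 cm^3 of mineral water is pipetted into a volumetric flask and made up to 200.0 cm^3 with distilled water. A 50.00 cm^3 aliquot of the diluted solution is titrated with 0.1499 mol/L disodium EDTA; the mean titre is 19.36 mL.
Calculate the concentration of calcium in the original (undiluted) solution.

Ca^2+ + EDTA^4- → [Ca(EDTA)]^2-
n(EDTA) = 0.01936 × 0.1499 = 2.902 × 10^-3 mol
n(Ca2+) in the aliquot = 2.902 × 10^-3 mol (1:1 ratio)
[Ca2+]_dilute = 2.902 × 10^-3 / 0.05000 = 0.05804 mol/L
Dilution factor = 200.0 / 25.14 = 7.955
[Ca2+]_stock = 0.05804 × 7.955 = 0.4617 mol/L

0.4617 mol/L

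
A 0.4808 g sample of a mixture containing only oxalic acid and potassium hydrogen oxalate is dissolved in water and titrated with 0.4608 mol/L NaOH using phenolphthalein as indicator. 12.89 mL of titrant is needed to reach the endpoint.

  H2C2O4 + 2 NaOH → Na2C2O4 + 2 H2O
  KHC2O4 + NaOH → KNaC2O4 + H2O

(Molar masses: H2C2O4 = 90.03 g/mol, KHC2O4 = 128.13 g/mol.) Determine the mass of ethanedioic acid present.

0.1518 g

n(NaOH) = 0.01289 × 0.4608 = 5.940 × 10^-3 mol
Let x = n(H2C2O4), y = n(KHC2O4).
Titrant: 2x + 1y = 5.940 × 10^-3;  mass: 90.03x + 128.13y = 0.4808
Solving, x = 1.686 × 10^-3 mol, y = 2.568 × 10^-3 mol
mass of H2C2O4 = 1.686 × 10^-3 × 90.03 = 0.1518 g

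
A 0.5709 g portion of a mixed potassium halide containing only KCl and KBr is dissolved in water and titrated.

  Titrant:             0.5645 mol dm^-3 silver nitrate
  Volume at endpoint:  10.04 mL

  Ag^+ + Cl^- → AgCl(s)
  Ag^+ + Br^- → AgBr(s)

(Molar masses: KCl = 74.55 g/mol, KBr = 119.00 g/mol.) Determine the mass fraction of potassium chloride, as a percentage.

n(AgNO3) = 0.01004 × 0.5645 = 5.668 × 10^-3 mol
Let x = n(KCl), y = n(KBr).
Titrant: 1x + 1y = 5.668 × 10^-3;  mass: 74.55x + 119.00y = 0.5709
Solving, x = 2.329 × 10^-3 mol, y = 3.338 × 10^-3 mol
mass of KCl = 2.329 × 10^-3 × 74.55 = 0.1737 g
% KCl = 0.1737 / 0.5709 × 100 = 30.42 %

30.42 %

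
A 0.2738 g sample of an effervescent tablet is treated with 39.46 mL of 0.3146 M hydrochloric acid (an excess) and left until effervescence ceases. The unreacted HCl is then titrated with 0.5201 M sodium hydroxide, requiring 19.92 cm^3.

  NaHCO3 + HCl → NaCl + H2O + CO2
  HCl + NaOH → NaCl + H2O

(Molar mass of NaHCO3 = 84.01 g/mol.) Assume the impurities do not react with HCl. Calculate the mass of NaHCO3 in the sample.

n(HCl) added = 0.03946 × 0.3146 = 0.01241 mol
n(NaOH) used in back-titration = 0.01992 × 0.5201 = 0.01036 mol
n(HCl) left over = 0.01036 mol (1:1 ratio)
n(HCl) consumed by analyte = 0.01241 − 0.01036 = 2.054 × 10^-3 mol
n(NaHCO3) = 2.054 × 10^-3 mol (1:1 ratio)
mass of NaHCO3 = 2.054 × 10^-3 × 84.01 = 0.1725 g

0.1725 g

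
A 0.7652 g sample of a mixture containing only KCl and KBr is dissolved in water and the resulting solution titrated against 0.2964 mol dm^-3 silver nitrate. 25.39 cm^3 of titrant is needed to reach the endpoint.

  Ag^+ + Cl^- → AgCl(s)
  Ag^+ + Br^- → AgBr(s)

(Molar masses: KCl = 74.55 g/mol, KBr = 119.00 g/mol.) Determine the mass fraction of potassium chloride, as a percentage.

n(AgNO3) = 0.02539 × 0.2964 = 7.526 × 10^-3 mol
Let x = n(KCl), y = n(KBr).
Titrant: 1x + 1y = 7.526 × 10^-3;  mass: 74.55x + 119.00y = 0.7652
Solving, x = 2.932 × 10^-3 mol, y = 4.593 × 10^-3 mol
mass of KCl = 2.932 × 10^-3 × 74.55 = 0.2186 g
% KCl = 0.2186 / 0.7652 × 100 = 28.57 %

28.57 %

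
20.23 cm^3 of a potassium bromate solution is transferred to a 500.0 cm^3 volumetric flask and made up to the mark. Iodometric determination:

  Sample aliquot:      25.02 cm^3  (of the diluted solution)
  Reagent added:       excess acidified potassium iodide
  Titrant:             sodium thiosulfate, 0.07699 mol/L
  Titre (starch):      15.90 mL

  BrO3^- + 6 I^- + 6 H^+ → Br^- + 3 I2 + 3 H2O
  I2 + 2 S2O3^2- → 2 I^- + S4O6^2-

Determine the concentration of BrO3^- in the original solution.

0.2015 mol/L

n(S2O3^2-) = 0.01590 × 0.07699 = 1.224 × 10^-3 mol
n(I2) = n(S2O3^2-)/2 = 6.121 × 10^-4 mol
From the 1:3 ratio, n(BrO3^-) in the aliquot = 1/3 × 6.121 × 10^-4 = 2.040 × 10^-4 mol
[BrO3^-]_dilute = 2.040 × 10^-4 / 0.02502 = 0.008154 mol/L
[BrO3^-]_original = 0.008154 × 500.0/20.23 = 0.2015 mol/L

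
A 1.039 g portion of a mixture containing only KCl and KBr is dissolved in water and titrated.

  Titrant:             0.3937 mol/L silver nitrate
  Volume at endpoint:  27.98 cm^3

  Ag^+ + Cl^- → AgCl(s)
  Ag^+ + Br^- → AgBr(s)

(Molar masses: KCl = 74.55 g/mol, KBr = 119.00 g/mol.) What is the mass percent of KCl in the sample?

n(AgNO3) = 0.02798 × 0.3937 = 0.01102 mol
Let x = n(KCl), y = n(KBr).
Titrant: 1x + 1y = 0.01102;  mass: 74.55x + 119.00y = 1.039
Solving, x = 6.116 × 10^-3 mol, y = 4.899 × 10^-3 mol
mass of KCl = 6.116 × 10^-3 × 74.55 = 0.4560 g
% KCl = 0.4560 / 1.039 × 100 = 43.89 %

43.89 %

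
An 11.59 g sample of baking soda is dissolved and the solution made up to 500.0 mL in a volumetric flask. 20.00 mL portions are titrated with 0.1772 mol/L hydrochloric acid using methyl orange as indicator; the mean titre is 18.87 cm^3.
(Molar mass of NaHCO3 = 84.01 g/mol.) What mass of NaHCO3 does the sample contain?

7.023 g

NaHCO3 + HCl → NaCl + H2O + CO2
n(HCl) per titration = 0.01887 × 0.1772 = 3.344 × 10^-3 mol
n(NaHCO3) in each aliquot = 3.344 × 10^-3 mol (1:1 ratio)
n(NaHCO3) in the whole flask = 3.344 × 10^-3 × 500.0/20.00 = 0.08359 mol
mass of NaHCO3 = 0.08359 × 84.01 = 7.023 g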